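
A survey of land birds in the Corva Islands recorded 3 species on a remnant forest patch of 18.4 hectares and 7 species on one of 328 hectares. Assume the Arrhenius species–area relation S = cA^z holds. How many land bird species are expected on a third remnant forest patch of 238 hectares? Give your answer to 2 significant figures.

6.4

z = ln(7/3) / ln(328/18.4) = 0.8473 / 2.8807 = 0.2941
c = 3 / 18.4^0.2941 = 3 / 2.355 = 1.274
S₃ = 1.274 × 238^0.2941 = 1.274 × 5.001 ≈ 6.37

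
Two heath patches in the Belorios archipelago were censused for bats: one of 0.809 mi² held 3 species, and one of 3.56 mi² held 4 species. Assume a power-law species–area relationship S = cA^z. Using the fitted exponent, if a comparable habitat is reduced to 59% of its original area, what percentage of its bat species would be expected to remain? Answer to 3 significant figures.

90.3%

z = ln(4/3) / ln(3.56/0.809) = 0.2877 / 1.4817 = 0.1942
S_new/S_old = (A_new/A_old)^z = 0.59^0.1942 = exp(0.1942 × -0.5276) = 0.9026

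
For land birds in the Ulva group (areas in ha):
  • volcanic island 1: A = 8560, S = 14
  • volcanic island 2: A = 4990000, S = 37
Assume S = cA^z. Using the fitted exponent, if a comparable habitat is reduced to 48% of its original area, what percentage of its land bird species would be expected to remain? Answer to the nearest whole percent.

89%

z = ln(37/14) / ln(4990000/8560) = 0.9719 / 6.3681 = 0.1526
S_new/S_old = (A_new/A_old)^z = 0.48^0.1526 = exp(0.1526 × -0.7340) = 0.894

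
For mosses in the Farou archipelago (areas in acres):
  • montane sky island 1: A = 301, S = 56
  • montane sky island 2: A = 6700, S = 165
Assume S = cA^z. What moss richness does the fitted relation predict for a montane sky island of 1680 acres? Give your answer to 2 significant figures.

z = ln(165/56) / ln(6700/301) = 1.0806 / 3.1028 = 0.3483
c = 56 / 301^0.3483 = 56 / 7.298 = 7.673
S₃ = 7.673 × 1680^0.3483 = 7.673 × 13.28 ≈ 101.9

100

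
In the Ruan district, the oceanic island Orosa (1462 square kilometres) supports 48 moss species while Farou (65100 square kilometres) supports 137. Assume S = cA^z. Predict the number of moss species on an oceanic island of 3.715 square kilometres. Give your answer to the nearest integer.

9

z = ln(137/48) / ln(65100/1462) = 1.0488 / 3.7961 = 0.2763
c = 48 / 1462^0.2763 = 48 / 7.489 = 6.41
S₃ = 6.41 × 3.715^0.2763 = 6.41 × 1.437 ≈ 9.211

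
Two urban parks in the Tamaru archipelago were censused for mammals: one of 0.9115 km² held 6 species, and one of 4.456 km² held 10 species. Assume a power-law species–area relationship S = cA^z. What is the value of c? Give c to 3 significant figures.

6.18

z = ln(S₂/S₁) / ln(A₂/A₁) = ln(10/6) / ln(4.456/0.9115) = 0.5108 / 1.5869 = 0.3219
c = S₁ / A₁^z = 6 / 0.9115^0.3219 = 6 / 0.9706 = 6.182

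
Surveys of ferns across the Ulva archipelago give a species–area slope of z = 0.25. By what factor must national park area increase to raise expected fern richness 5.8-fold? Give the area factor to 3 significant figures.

1130

(A₂/A₁)^0.25 = 5.8, so A₂/A₁ = 5.8^(1/0.25) = 5.8^4
ln(A₂/A₁) = ln 5.8 / 0.25 = 1.7579 / 0.25 = 7.0314
A₂/A₁ = e^7.0314 ≈ 1132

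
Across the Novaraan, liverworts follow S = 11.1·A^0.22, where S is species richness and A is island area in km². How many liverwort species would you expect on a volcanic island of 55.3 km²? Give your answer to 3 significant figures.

S = 11.1 × 55.3^0.22 = 11.1 × 2.418 ≈ 26.84

26.8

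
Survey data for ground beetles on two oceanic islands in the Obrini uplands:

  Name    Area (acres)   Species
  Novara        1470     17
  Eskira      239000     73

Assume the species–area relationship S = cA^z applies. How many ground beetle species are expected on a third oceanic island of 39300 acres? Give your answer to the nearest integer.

44

z = ln(73/17) / ln(239000/1470) = 1.4572 / 5.0912 = 0.2862
c = 17 / 1470^0.2862 = 17 / 8.064 = 2.108
S₃ = 2.108 × 39300^0.2862 = 2.108 × 20.66 ≈ 43.54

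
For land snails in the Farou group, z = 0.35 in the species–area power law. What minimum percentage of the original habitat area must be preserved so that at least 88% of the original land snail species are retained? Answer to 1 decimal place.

69.4%

Need (A_new/A_old)^0.35 = 0.88, so A_new/A_old = 0.88^(1/0.35) = 0.88^2.857
ln(A_new/A_old) = ln 0.88 / 0.35 = -0.1278 / 0.35 = -0.3652
A_new/A_old = e^-0.3652 ≈ 0.694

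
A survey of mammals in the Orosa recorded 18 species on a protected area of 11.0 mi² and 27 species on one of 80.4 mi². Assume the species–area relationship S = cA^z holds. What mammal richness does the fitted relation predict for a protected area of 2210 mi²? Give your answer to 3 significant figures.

53.1

z = ln(27/18) / ln(80.4/11) = 0.4055 / 1.9891 = 0.2038
c = 18 / 11^0.2038 = 18 / 1.63 = 11.04
S₃ = 11.04 × 2210^0.2038 = 11.04 × 4.805 ≈ 53.05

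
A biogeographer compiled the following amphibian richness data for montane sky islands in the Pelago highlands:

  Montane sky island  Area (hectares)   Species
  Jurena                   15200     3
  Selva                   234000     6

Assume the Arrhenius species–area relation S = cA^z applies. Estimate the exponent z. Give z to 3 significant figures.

Taking logs: ln S = ln c + z ln A, so z = (ln S₂ − ln S₁)/(ln A₂ − ln A₁).
z = ln(6/3) / ln(234000/15200) = ln(2) / ln(15.39) = 0.6931 / 2.7340 = 0.2535

0.254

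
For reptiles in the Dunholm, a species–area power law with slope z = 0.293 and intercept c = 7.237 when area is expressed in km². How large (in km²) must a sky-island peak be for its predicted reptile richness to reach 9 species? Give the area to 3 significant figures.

2.10 km²

9 = 7.237 × A^0.293  ⇒  A^0.293 = 9/7.237 = 1.244
ln A = ln(1.244) / 0.293 = 0.2180 / 0.293 = 0.7441
A = e^0.7441 ≈ 2.105 km²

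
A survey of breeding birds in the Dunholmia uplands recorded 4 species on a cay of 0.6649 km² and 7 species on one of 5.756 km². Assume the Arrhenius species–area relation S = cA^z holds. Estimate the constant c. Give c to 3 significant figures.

z = ln(S₂/S₁) / ln(A₂/A₁) = ln(7/4) / ln(5.756/0.6649) = 0.5596 / 2.1584 = 0.2593
c = S₁ / A₁^z = 4 / 0.6649^0.2593 = 4 / 0.8996 = 4.446

4.45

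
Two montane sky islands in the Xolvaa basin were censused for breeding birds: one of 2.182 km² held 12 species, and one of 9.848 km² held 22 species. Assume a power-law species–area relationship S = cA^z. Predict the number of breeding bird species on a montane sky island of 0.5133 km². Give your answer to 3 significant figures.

6.71

z = ln(22/12) / ln(9.848/2.182) = 0.6061 / 1.5070 = 0.4022
c = 12 / 2.182^0.4022 = 12 / 1.369 = 8.768
S₃ = 8.768 × 0.5133^0.4022 = 8.768 × 0.7647 ≈ 6.705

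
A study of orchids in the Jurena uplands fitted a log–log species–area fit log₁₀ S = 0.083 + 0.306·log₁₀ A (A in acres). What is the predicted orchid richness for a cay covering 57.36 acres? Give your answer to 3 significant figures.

S = 1.211 × 57.36^0.306
ln S = ln 1.211 + 0.306 × ln 57.36 = 0.1911 + 0.306 × 4.0493 = 1.4302
S = e^1.4302 ≈ 4.18

4.18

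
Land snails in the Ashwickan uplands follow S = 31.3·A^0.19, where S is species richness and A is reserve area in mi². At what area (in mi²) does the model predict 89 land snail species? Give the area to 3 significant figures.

245 mi²

89 = 31.3 × A^0.19  ⇒  A^0.19 = 89/31.3 = 2.843
ln A = ln(2.843) / 0.19 = 1.0450 / 0.19 = 5.5001
A = e^5.5001 ≈ 244.7 mi²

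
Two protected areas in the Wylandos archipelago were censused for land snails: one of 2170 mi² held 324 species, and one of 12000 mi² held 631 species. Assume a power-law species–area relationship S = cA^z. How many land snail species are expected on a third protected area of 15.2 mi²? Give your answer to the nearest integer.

z = ln(631/324) / ln(12000/2170) = 0.6666 / 1.7102 = 0.3898
c = 324 / 2170^0.3898 = 324 / 19.97 = 16.22
S₃ = 16.22 × 15.2^0.3898 = 16.22 × 2.888 ≈ 46.86

47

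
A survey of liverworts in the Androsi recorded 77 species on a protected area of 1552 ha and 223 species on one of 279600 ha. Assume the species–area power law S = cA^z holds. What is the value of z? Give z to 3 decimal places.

0.205

Taking logs: ln S = ln c + z ln A, so z = (ln S₂ − ln S₁)/(ln A₂ − ln A₁).
z = ln(223/77) / ln(279600/1552) = ln(2.896) / ln(180.2) = 1.0634 / 5.1938 = 0.2047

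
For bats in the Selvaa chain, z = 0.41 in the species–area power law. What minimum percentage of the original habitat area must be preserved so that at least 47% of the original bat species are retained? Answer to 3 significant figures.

Need (A_new/A_old)^0.41 = 0.47, so A_new/A_old = 0.47^(1/0.41) = 0.47^2.439
ln(A_new/A_old) = ln 0.47 / 0.41 = -0.7550 / 0.41 = -1.8415
A_new/A_old = e^-1.8415 ≈ 0.1586

15.9%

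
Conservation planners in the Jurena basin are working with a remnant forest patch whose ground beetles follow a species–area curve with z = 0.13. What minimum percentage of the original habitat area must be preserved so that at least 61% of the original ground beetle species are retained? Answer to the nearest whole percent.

2%

Need (A_new/A_old)^0.13 = 0.61, so A_new/A_old = 0.61^(1/0.13) = 0.61^7.692
ln(A_new/A_old) = ln 0.61 / 0.13 = -0.4943 / 0.13 = -3.8023
A_new/A_old = e^-3.8023 ≈ 0.02232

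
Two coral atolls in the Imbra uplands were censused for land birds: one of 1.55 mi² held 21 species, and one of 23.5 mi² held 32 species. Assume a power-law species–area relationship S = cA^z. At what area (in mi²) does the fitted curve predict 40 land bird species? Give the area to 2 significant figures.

99 mi²

z = ln(32/21) / ln(23.5/1.55) = 0.4212 / 2.7187 = 0.1549
c = 21 / 1.55^0.1549 = 21 / 1.07 = 19.62
A = (40/19.62)^(1/0.1549) ⇒ ln A = ln(2.039)/0.1549 = 4.5973
A = e^4.5973 ≈ 99.22 mi²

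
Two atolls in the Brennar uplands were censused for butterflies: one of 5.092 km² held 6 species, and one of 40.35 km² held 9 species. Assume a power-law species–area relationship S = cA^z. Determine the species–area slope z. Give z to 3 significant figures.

0.196

Taking logs: ln S = ln c + z ln A, so z = (ln S₂ − ln S₁)/(ln A₂ − ln A₁).
z = ln(9/6) / ln(40.35/5.092) = ln(1.5) / ln(7.924) = 0.4055 / 2.0699 = 0.1959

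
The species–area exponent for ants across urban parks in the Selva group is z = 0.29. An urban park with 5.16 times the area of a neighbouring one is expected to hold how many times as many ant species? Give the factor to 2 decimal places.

1.61

S₂/S₁ = (A₂/A₁)^z = 5.16^0.29
ln(S₂/S₁) = 0.29 × ln 5.16 = 0.29 × 1.6409 = 0.4759
S₂/S₁ = e^0.4759 ≈ 1.609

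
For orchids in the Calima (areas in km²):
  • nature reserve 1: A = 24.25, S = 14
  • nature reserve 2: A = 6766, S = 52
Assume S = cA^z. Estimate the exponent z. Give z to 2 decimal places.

Taking logs: ln S = ln c + z ln A, so z = (ln S₂ − ln S₁)/(ln A₂ − ln A₁).
z = ln(52/14) / ln(6766/24.25) = ln(3.714) / ln(279) = 1.3122 / 5.6312 = 0.2330

0.23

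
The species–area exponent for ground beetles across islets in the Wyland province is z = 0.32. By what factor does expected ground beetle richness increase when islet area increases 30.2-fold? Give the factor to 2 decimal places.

S₂/S₁ = (A₂/A₁)^z = 30.2^0.32
ln(S₂/S₁) = 0.32 × ln 30.2 = 0.32 × 3.4078 = 1.0905
S₂/S₁ = e^1.0905 ≈ 2.976

2.98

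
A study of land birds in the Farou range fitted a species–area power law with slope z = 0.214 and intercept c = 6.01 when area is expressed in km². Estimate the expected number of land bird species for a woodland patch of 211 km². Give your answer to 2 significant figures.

S = 6.01 × 211^0.214 = 6.01 × 3.143 ≈ 18.89

19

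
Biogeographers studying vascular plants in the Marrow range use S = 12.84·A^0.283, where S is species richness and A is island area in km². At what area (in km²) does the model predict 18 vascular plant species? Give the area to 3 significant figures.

18 = 12.84 × A^0.283  ⇒  A^0.283 = 18/12.84 = 1.402
ln A = ln(1.402) / 0.283 = 0.3378 / 0.283 = 1.1937
A = e^1.1937 ≈ 3.299 km²

3.30 km²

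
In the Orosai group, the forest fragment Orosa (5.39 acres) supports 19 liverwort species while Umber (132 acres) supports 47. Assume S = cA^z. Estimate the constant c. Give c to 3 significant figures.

11.8

z = ln(S₂/S₁) / ln(A₂/A₁) = ln(47/19) / ln(132/5.39) = 0.9057 / 3.1983 = 0.2832
c = S₁ / A₁^z = 19 / 5.39^0.2832 = 19 / 1.611 = 11.79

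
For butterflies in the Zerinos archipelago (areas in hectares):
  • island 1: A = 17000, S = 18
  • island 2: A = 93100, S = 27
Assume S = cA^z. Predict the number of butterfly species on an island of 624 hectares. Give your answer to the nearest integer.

8

z = ln(27/18) / ln(93100/17000) = 0.4055 / 1.7005 = 0.2384
c = 18 / 17000^0.2384 = 18 / 10.2 = 1.764
S₃ = 1.764 × 624^0.2384 = 1.764 × 4.64 ≈ 8.185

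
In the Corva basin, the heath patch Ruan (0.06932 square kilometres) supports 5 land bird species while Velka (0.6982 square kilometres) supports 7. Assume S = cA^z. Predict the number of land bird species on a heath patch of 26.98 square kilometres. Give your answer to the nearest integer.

z = ln(7/5) / ln(0.6982/0.06932) = 0.3365 / 2.3098 = 0.1457
c = 5 / 0.06932^0.1457 = 5 / 0.6779 = 7.376
S₃ = 7.376 × 26.98^0.1457 = 7.376 × 1.616 ≈ 11.92

12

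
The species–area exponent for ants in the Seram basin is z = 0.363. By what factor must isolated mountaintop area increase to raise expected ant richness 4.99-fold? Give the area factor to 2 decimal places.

(A₂/A₁)^0.363 = 4.99, so A₂/A₁ = 4.99^(1/0.363) = 4.99^2.755
ln(A₂/A₁) = ln 4.99 / 0.363 = 1.6074 / 0.363 = 4.4282
A₂/A₁ = e^4.4282 ≈ 83.78

83.78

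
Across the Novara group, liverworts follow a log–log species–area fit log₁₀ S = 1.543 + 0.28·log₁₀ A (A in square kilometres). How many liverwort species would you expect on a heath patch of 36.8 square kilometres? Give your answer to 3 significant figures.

S = 34.91 × 36.8^0.28 = 34.91 × 2.744 ≈ 95.82

95.8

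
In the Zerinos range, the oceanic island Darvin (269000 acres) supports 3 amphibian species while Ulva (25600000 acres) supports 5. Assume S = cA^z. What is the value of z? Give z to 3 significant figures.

Taking logs: ln S = ln c + z ln A, so z = (ln S₂ − ln S₁)/(ln A₂ − ln A₁).
z = ln(5/3) / ln(25600000/269000) = ln(1.667) / ln(95.17) = 0.5108 / 4.5556 = 0.1121

0.112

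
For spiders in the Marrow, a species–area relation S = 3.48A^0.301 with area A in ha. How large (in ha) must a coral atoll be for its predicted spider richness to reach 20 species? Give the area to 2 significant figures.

330 ha

20 = 3.48 × A^0.301  ⇒  A^0.301 = 20/3.48 = 5.747
ln A = ln(5.747) / 0.301 = 1.7487 / 0.301 = 5.8096
A = e^5.8096 ≈ 333.5 ha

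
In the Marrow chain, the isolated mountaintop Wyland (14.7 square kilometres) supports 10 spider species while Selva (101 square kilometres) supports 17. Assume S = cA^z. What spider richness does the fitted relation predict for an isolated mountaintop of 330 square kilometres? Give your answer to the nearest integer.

z = ln(17/10) / ln(101/14.7) = 0.5306 / 1.9273 = 0.2753
c = 10 / 14.7^0.2753 = 10 / 2.096 = 4.771
S₃ = 4.771 × 330^0.2753 = 4.771 × 4.936 ≈ 23.55

24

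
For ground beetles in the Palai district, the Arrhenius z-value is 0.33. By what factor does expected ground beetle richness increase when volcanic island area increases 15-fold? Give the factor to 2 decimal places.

S₂/S₁ = (A₂/A₁)^z = 15^0.33
ln(S₂/S₁) = 0.33 × ln 15 = 0.33 × 2.7081 = 0.8937
S₂/S₁ = e^0.8937 ≈ 2.444

2.44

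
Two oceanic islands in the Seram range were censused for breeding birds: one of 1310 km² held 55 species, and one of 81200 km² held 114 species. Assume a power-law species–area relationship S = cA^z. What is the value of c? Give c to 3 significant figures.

z = ln(S₂/S₁) / ln(A₂/A₁) = ln(114/55) / ln(81200/1310) = 0.7289 / 4.1269 = 0.1766
c = S₁ / A₁^z = 55 / 1310^0.1766 = 55 / 3.553 = 15.48

15.5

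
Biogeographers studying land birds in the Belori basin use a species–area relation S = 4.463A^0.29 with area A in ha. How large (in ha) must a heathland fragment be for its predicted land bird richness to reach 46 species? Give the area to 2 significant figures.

3100 ha

46 = 4.463 × A^0.29  ⇒  A^0.29 = 46/4.463 = 10.31
ln A = ln(10.31) / 0.29 = 2.3328 / 0.29 = 8.0442
A = e^8.0442 ≈ 3116 ha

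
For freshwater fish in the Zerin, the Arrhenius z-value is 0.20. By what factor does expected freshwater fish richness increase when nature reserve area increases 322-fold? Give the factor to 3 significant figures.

3.17

S₂/S₁ = (A₂/A₁)^z = 322^0.2
ln(S₂/S₁) = 0.2 × ln 322 = 0.2 × 5.7746 = 1.1549
S₂/S₁ = e^1.1549 ≈ 3.174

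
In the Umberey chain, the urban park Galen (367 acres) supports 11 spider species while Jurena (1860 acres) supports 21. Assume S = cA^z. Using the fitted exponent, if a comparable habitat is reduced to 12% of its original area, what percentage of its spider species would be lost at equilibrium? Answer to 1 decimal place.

57.0%

z = ln(21/11) / ln(1860/367) = 0.6466 / 1.6230 = 0.3984
S_new/S_old = (A_new/A_old)^z = 0.12^0.3984 = exp(0.3984 × -2.1203) = 0.4297
Fraction lost = 1 − 0.4297 = 0.5703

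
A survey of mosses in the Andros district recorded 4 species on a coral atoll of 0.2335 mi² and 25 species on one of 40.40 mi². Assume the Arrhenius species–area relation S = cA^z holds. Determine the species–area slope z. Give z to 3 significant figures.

Taking logs: ln S = ln c + z ln A, so z = (ln S₂ − ln S₁)/(ln A₂ − ln A₁).
z = ln(25/4) / ln(40.4/0.2335) = ln(6.25) / ln(173) = 1.8326 / 5.1534 = 0.3556

0.356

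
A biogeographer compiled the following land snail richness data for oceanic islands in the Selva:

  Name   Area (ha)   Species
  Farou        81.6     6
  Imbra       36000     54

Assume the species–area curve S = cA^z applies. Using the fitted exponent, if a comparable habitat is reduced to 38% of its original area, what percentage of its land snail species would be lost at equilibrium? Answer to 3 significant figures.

29.5%

z = ln(54/6) / ln(36000/81.6) = 2.1972 / 6.0894 = 0.3608
S_new/S_old = (A_new/A_old)^z = 0.38^0.3608 = exp(0.3608 × -0.9676) = 0.7053
Fraction lost = 1 − 0.7053 = 0.2947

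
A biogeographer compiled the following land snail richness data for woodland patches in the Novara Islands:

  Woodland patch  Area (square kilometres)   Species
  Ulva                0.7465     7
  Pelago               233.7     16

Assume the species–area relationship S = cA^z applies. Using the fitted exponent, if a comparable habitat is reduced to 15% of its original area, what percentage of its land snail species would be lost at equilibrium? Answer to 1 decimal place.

23.9%

z = ln(16/7) / ln(233.7/0.7465) = 0.8267 / 5.7464 = 0.1439
S_new/S_old = (A_new/A_old)^z = 0.15^0.1439 = exp(0.1439 × -1.8971) = 0.7612
Fraction lost = 1 − 0.7612 = 0.2388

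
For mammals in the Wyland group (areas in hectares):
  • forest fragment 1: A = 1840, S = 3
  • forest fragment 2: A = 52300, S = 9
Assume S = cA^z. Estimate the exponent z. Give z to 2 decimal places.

Taking logs: ln S = ln c + z ln A, so z = (ln S₂ − ln S₁)/(ln A₂ − ln A₁).
z = ln(9/3) / ln(52300/1840) = ln(3) / ln(28.42) = 1.0986 / 3.3472 = 0.3282

0.33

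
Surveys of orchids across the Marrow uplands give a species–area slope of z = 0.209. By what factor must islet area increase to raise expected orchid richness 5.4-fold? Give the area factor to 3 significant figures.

3190

(A₂/A₁)^0.209 = 5.4, so A₂/A₁ = 5.4^(1/0.209) = 5.4^4.785
ln(A₂/A₁) = ln 5.4 / 0.209 = 1.6864 / 0.209 = 8.0689
A₂/A₁ = e^8.0689 ≈ 3194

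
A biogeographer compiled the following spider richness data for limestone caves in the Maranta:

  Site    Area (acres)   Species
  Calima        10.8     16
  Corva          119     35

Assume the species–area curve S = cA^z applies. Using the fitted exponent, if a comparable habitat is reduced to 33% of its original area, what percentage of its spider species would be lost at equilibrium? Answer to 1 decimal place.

30.3%

z = ln(35/16) / ln(119/10.8) = 0.7828 / 2.3996 = 0.3262
S_new/S_old = (A_new/A_old)^z = 0.33^0.3262 = exp(0.3262 × -1.1087) = 0.6965
Fraction lost = 1 − 0.6965 = 0.3035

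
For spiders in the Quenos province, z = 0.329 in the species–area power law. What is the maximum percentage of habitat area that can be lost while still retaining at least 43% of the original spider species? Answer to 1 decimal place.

92.3%

Need (A_new/A_old)^0.329 = 0.43, so A_new/A_old = 0.43^(1/0.329) = 0.43^3.04
ln(A_new/A_old) = ln 0.43 / 0.329 = -0.8440 / 0.329 = -2.5653
A_new/A_old = e^-2.5653 ≈ 0.0769
Fraction that can be lost = 1 − 0.0769 = 0.9231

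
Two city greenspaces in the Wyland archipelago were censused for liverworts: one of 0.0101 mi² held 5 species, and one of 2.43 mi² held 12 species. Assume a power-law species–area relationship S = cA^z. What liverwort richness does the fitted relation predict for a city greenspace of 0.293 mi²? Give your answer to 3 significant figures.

z = ln(12/5) / ln(2.43/0.0101) = 0.8755 / 5.4831 = 0.1597
c = 5 / 0.0101^0.1597 = 5 / 0.4801 = 10.41
S₃ = 10.41 × 0.293^0.1597 = 10.41 × 0.822 ≈ 8.56

8.56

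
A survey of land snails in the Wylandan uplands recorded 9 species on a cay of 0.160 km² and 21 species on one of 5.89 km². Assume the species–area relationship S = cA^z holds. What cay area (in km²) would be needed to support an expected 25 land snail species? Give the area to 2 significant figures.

z = ln(21/9) / ln(5.89/0.16) = 0.8473 / 3.6058 = 0.2350
c = 9 / 0.16^0.2350 = 9 / 0.6501 = 13.84
A = (25/13.84)^(1/0.2350) ⇒ ln A = ln(1.806)/0.2350 = 2.5153
A = e^2.5153 ≈ 12.37 km²

12 km²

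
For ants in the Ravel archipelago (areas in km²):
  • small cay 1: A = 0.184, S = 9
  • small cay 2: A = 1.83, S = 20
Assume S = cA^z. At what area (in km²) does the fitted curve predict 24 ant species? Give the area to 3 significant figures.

3.09 km²

z = ln(20/9) / ln(1.83/0.184) = 0.7985 / 2.2971 = 0.3476
c = 9 / 0.184^0.3476 = 9 / 0.5552 = 16.21
A = (24/16.21)^(1/0.3476) ⇒ ln A = ln(1.481)/0.3476 = 1.1288
A = e^1.1288 ≈ 3.092 km²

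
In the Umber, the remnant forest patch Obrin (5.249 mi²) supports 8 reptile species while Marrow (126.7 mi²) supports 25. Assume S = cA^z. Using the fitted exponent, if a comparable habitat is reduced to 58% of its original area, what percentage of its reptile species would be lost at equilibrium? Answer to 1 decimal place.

17.7%

z = ln(25/8) / ln(126.7/5.249) = 1.1394 / 3.1838 = 0.3579
S_new/S_old = (A_new/A_old)^z = 0.58^0.3579 = exp(0.3579 × -0.5447) = 0.8229
Fraction lost = 1 − 0.8229 = 0.1771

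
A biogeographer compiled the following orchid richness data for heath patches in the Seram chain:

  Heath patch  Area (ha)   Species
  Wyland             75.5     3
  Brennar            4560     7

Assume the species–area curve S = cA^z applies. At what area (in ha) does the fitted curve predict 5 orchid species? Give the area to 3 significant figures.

895 ha

z = ln(7/3) / ln(4560/75.5) = 0.8473 / 4.1009 = 0.2066
c = 3 / 75.5^0.2066 = 3 / 2.443 = 1.228
A = (5/1.228)^(1/0.2066) ⇒ ln A = ln(4.072)/0.2066 = 6.7965
A = e^6.7965 ≈ 894.7 ha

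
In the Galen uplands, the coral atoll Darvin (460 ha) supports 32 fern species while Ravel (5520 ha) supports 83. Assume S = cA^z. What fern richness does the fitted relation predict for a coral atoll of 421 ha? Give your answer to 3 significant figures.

z = ln(83/32) / ln(5520/460) = 0.9531 / 2.4849 = 0.3836
c = 32 / 460^0.3836 = 32 / 10.5 = 3.047
S₃ = 3.047 × 421^0.3836 = 3.047 × 10.15 ≈ 30.93

30.9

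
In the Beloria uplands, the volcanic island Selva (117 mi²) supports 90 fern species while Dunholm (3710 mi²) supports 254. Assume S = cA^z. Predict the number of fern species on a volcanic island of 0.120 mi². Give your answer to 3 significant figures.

11.4

z = ln(254/90) / ln(3710/117) = 1.0375 / 3.4566 = 0.3002
c = 90 / 117^0.3002 = 90 / 4.176 = 21.55
S₃ = 21.55 × 0.12^0.3002 = 21.55 × 0.5292 ≈ 11.4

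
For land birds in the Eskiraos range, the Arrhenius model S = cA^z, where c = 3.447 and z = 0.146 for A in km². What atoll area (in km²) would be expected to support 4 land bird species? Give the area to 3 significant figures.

2.77 km²

4 = 3.447 × A^0.146  ⇒  A^0.146 = 4/3.447 = 1.16
ln A = ln(1.16) / 0.146 = 0.1488 / 0.146 = 1.0191
A = e^1.0191 ≈ 2.771 km²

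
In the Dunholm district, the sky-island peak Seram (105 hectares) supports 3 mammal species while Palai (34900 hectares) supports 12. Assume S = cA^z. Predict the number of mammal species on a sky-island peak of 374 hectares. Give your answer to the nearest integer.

4

z = ln(12/3) / ln(34900/105) = 1.3863 / 5.8063 = 0.2388
c = 3 / 105^0.2388 = 3 / 3.038 = 0.9875
S₃ = 0.9875 × 374^0.2388 = 0.9875 × 4.114 ≈ 4.063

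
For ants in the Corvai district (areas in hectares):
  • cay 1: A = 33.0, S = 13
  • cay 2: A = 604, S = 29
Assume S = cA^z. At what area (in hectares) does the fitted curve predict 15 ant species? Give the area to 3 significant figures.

55.4 hectares

z = ln(29/13) / ln(604/33) = 0.8023 / 2.9071 = 0.2760
c = 13 / 33^0.2760 = 13 / 2.625 = 4.953
A = (15/4.953)^(1/0.2760) ⇒ ln A = ln(3.029)/0.2760 = 4.0150
A = e^4.0150 ≈ 55.42 hectares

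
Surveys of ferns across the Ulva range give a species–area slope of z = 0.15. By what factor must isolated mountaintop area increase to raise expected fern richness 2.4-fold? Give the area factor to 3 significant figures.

343

(A₂/A₁)^0.15 = 2.4, so A₂/A₁ = 2.4^(1/0.15) = 2.4^6.667
ln(A₂/A₁) = ln 2.4 / 0.15 = 0.8755 / 0.15 = 5.8365
A₂/A₁ = e^5.8365 ≈ 342.6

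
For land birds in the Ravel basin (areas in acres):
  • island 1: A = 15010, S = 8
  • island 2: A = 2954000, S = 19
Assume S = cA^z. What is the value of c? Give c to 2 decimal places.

1.66

z = ln(S₂/S₁) / ln(A₂/A₁) = ln(19/8) / ln(2954000/15010) = 0.8650 / 5.2822 = 0.1638
c = S₁ / A₁^z = 8 / 15010^0.1638 = 8 / 4.83 = 1.656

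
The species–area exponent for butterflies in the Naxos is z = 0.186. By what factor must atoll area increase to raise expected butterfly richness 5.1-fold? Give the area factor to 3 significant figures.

(A₂/A₁)^0.186 = 5.1, so A₂/A₁ = 5.1^(1/0.186) = 5.1^5.376
ln(A₂/A₁) = ln 5.1 / 0.186 = 1.6292 / 0.186 = 8.7594
A₂/A₁ = e^8.7594 ≈ 6370

6370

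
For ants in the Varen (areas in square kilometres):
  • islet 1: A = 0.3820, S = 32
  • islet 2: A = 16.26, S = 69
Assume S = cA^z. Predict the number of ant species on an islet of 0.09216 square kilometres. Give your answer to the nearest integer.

24

z = ln(69/32) / ln(16.26/0.382) = 0.7684 / 3.7510 = 0.2048
c = 32 / 0.382^0.2048 = 32 / 0.8211 = 38.97
S₃ = 38.97 × 0.09216^0.2048 = 38.97 × 0.6136 ≈ 23.91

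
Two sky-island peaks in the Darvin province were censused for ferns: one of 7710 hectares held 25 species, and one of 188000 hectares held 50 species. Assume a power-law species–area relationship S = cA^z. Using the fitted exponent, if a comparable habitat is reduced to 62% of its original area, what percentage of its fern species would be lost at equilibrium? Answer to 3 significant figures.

z = ln(50/25) / ln(188000/7710) = 0.6931 / 3.1939 = 0.2170
S_new/S_old = (A_new/A_old)^z = 0.62^0.2170 = exp(0.2170 × -0.4780) = 0.9015
Fraction lost = 1 − 0.9015 = 0.09854

9.85%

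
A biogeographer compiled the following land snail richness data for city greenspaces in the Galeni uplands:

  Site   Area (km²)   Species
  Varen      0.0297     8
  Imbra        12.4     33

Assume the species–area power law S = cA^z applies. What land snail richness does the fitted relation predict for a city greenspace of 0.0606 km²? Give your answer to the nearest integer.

z = ln(33/8) / ln(12.4/0.0297) = 1.4171 / 6.0343 = 0.2348
c = 8 / 0.0297^0.2348 = 8 / 0.4379 = 18.27
S₃ = 18.27 × 0.0606^0.2348 = 18.27 × 0.5177 ≈ 9.458

9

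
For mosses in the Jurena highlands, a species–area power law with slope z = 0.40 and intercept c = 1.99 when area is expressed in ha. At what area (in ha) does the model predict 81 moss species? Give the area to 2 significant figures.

81 = 1.99 × A^0.4  ⇒  A^0.4 = 81/1.99 = 40.7
ln A = ln(40.7) / 0.4 = 3.7063 / 0.4 = 9.2658
A = e^9.2658 ≈ 10570 ha

11000 ha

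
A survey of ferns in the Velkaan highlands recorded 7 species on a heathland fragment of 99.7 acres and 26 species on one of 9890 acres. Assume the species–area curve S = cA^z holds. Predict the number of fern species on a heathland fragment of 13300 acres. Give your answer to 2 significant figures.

z = ln(26/7) / ln(9890/99.7) = 1.3122 / 4.5971 = 0.2854
c = 7 / 99.7^0.2854 = 7 / 3.72 = 1.882
S₃ = 1.882 × 13300^0.2854 = 1.882 × 15.03 ≈ 28.29

28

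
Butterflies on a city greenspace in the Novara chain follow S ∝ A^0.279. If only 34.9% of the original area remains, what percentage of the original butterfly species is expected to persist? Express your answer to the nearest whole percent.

75%

S_new/S_old = (A_new/A_old)^z = 0.349^0.279
= exp(0.279 × ln 0.349) = exp(0.279 × -1.0527) = exp(-0.2937) ≈ 0.7455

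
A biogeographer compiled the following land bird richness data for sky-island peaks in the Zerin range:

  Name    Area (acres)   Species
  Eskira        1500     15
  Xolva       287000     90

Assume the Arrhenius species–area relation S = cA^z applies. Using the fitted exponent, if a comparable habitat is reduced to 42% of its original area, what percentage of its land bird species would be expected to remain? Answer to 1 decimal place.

74.4%

z = ln(90/15) / ln(287000/1500) = 1.7918 / 5.2540 = 0.3410
S_new/S_old = (A_new/A_old)^z = 0.42^0.3410 = exp(0.3410 × -0.8675) = 0.7439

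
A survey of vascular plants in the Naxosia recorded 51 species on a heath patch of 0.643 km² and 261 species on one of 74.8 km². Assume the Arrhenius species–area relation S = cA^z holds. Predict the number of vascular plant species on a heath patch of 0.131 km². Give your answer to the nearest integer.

z = ln(261/51) / ln(74.8/0.643) = 1.6327 / 4.7564 = 0.3433
c = 51 / 0.643^0.3433 = 51 / 0.8593 = 59.35
S₃ = 59.35 × 0.131^0.3433 = 59.35 × 0.4977 ≈ 29.54

30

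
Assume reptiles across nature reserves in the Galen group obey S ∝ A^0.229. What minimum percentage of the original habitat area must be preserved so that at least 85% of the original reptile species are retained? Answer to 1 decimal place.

Need (A_new/A_old)^0.229 = 0.85, so A_new/A_old = 0.85^(1/0.229) = 0.85^4.367
ln(A_new/A_old) = ln 0.85 / 0.229 = -0.1625 / 0.229 = -0.7097
A_new/A_old = e^-0.7097 ≈ 0.4918

49.2%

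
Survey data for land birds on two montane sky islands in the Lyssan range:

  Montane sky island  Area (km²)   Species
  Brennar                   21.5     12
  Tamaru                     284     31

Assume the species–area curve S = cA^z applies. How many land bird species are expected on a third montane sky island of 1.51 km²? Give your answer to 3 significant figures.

z = ln(31/12) / ln(284/21.5) = 0.9491 / 2.5809 = 0.3677
c = 12 / 21.5^0.3677 = 12 / 3.09 = 3.883
S₃ = 3.883 × 1.51^0.3677 = 3.883 × 1.164 ≈ 4.519

4.52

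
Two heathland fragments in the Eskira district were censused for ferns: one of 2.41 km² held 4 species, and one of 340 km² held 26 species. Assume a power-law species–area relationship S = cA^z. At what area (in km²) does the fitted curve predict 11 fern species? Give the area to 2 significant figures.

35 km²

z = ln(26/4) / ln(340/2.41) = 1.8718 / 4.9493 = 0.3782
c = 4 / 2.41^0.3782 = 4 / 1.395 = 2.868
A = (11/2.868)^(1/0.3782) ⇒ ln A = ln(3.835)/0.3782 = 3.5544
A = e^3.5544 ≈ 34.97 km²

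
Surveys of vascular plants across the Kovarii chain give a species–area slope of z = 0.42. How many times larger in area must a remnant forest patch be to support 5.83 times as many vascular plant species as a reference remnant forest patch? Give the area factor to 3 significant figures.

(A₂/A₁)^0.42 = 5.83, so A₂/A₁ = 5.83^(1/0.42) = 5.83^2.381
ln(A₂/A₁) = ln 5.83 / 0.42 = 1.7630 / 0.42 = 4.1977
A₂/A₁ = e^4.1977 ≈ 66.53

66.5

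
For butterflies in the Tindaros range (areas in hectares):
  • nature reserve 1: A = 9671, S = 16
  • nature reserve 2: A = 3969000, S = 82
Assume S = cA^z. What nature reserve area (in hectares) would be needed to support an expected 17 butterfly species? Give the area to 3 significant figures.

z = ln(82/16) / ln(3969000/9671) = 1.6341 / 6.0171 = 0.2716
c = 16 / 9671^0.2716 = 16 / 12.09 = 1.324
A = (17/1.324)^(1/0.2716) ⇒ ln A = ln(12.84)/0.2716 = 9.4001
A = e^9.4001 ≈ 12090 hectares

12100 hectares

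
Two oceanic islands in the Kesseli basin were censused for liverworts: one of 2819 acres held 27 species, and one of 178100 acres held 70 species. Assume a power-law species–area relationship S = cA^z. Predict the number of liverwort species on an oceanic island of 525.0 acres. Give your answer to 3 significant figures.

z = ln(70/27) / ln(178100/2819) = 0.9527 / 4.1460 = 0.2298
c = 27 / 2819^0.2298 = 27 / 6.205 = 4.351
S₃ = 4.351 × 525^0.2298 = 4.351 × 4.217 ≈ 18.35

18.4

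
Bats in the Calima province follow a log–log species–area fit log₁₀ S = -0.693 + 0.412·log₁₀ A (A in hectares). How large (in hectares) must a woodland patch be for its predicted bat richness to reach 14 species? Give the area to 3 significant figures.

14 = 0.2028 × A^0.412  ⇒  A^0.412 = 14/0.2028 = 69.04
ln A = ln(69.04) / 0.412 = 4.2347 / 0.412 = 10.2785
A = e^10.2785 ≈ 29101 hectares

29100 hectares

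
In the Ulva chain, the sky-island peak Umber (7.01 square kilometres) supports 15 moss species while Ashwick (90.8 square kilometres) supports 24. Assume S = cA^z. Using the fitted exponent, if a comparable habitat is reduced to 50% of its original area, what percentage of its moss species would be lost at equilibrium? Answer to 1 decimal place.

z = ln(24/15) / ln(90.8/7.01) = 0.4700 / 2.5613 = 0.1835
S_new/S_old = (A_new/A_old)^z = 0.5^0.1835 = exp(0.1835 × -0.6931) = 0.8806
Fraction lost = 1 − 0.8806 = 0.1194

11.9%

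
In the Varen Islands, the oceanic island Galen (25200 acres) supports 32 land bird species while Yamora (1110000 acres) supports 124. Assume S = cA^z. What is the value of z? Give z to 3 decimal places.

Taking logs: ln S = ln c + z ln A, so z = (ln S₂ − ln S₁)/(ln A₂ − ln A₁).
z = ln(124/32) / ln(1110000/25200) = ln(3.875) / ln(44.05) = 1.3545 / 3.7853 = 0.3578

0.358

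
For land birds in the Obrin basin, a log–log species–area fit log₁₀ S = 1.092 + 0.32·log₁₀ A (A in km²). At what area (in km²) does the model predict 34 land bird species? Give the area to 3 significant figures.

34 = 12.36 × A^0.32  ⇒  A^0.32 = 34/12.36 = 2.751
ln A = ln(2.751) / 0.32 = 1.0119 / 0.32 = 3.1623
A = e^3.1623 ≈ 23.62 km²

23.6 km²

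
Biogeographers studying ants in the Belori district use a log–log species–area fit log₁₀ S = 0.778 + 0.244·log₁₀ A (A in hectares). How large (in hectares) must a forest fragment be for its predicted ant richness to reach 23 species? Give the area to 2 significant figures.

250 hectares

23 = 5.998 × A^0.244  ⇒  A^0.244 = 23/5.998 = 3.835
ln A = ln(3.835) / 0.244 = 1.3441 / 0.244 = 5.5085
A = e^5.5085 ≈ 246.8 hectares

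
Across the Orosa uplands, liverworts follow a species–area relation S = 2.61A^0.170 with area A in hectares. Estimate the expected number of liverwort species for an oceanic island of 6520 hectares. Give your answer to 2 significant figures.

S = 2.61 × 6520^0.17 = 2.61 × 4.451 ≈ 11.62

12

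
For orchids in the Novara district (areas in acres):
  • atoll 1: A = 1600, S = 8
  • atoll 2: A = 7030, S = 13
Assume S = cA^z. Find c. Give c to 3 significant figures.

z = ln(S₂/S₁) / ln(A₂/A₁) = ln(13/8) / ln(7030/1600) = 0.4855 / 1.4802 = 0.3280
c = S₁ / A₁^z = 8 / 1600^0.3280 = 8 / 11.25 = 0.7114

0.711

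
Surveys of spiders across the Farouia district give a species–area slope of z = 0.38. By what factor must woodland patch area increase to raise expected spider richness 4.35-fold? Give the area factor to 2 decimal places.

47.89

(A₂/A₁)^0.38 = 4.35, so A₂/A₁ = 4.35^(1/0.38) = 4.35^2.632
ln(A₂/A₁) = ln 4.35 / 0.38 = 1.4702 / 0.38 = 3.8689
A₂/A₁ = e^3.8689 ≈ 47.89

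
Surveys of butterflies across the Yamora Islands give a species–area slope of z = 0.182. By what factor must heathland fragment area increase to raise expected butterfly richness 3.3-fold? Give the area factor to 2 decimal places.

(A₂/A₁)^0.182 = 3.3, so A₂/A₁ = 3.3^(1/0.182) = 3.3^5.495
ln(A₂/A₁) = ln 3.3 / 0.182 = 1.1939 / 0.182 = 6.5600
A₂/A₁ = e^6.5600 ≈ 706.3

706.28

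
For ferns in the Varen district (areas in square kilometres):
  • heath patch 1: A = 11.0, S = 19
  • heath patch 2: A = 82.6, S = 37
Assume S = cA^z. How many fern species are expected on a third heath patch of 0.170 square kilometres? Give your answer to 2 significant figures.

z = ln(37/19) / ln(82.6/11) = 0.6665 / 2.0161 = 0.3306
c = 19 / 11^0.3306 = 19 / 2.209 = 8.6
S₃ = 8.6 × 0.17^0.3306 = 8.6 × 0.5567 ≈ 4.787

4.8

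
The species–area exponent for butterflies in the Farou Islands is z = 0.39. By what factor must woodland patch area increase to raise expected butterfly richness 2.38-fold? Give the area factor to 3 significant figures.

9.24

(A₂/A₁)^0.39 = 2.38, so A₂/A₁ = 2.38^(1/0.39) = 2.38^2.564
ln(A₂/A₁) = ln 2.38 / 0.39 = 0.8671 / 0.39 = 2.2233
A₂/A₁ = e^2.2233 ≈ 9.238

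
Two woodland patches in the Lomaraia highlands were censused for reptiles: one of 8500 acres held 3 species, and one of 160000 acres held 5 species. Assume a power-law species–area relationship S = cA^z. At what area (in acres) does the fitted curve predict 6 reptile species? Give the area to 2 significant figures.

z = ln(5/3) / ln(160000/8500) = 0.5108 / 2.9351 = 0.1740
c = 3 / 8500^0.1740 = 3 / 4.829 = 0.6212
A = (6/0.6212)^(1/0.1740) ⇒ ln A = ln(9.658)/0.1740 = 13.0305
A = e^13.0305 ≈ 456121 acres

460000 acres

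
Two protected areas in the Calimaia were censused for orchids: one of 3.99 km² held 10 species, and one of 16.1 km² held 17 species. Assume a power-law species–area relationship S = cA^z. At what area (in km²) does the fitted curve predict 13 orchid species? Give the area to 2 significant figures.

z = ln(17/10) / ln(16.1/3.99) = 0.5306 / 1.3950 = 0.3804
c = 10 / 3.99^0.3804 = 10 / 1.693 = 5.908
A = (13/5.908)^(1/0.3804) ⇒ ln A = ln(2.201)/0.3804 = 2.0736
A = e^2.0736 ≈ 7.953 km²

8.0 km²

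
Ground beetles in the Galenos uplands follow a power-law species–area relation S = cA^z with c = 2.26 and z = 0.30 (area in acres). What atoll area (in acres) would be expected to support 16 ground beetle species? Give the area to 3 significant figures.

16 = 2.26 × A^0.3  ⇒  A^0.3 = 16/2.26 = 7.08
ln A = ln(7.08) / 0.3 = 1.9572 / 0.3 = 6.5241
A = e^6.5241 ≈ 681.4 acres

681 acres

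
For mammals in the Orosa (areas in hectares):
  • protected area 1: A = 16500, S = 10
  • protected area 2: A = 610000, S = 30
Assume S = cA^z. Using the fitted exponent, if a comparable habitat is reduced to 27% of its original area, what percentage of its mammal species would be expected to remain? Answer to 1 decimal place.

67.1%

z = ln(30/10) / ln(610000/16500) = 1.0986 / 3.6101 = 0.3043
S_new/S_old = (A_new/A_old)^z = 0.27^0.3043 = exp(0.3043 × -1.3093) = 0.6714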